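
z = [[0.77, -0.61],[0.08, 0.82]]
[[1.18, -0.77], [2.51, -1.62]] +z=[[1.95, -1.38], [2.59, -0.80]]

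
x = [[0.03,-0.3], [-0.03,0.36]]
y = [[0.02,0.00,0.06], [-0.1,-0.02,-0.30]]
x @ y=[[0.03, 0.01, 0.09], [-0.04, -0.01, -0.11]]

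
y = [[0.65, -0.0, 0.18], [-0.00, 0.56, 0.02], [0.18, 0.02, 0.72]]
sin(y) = [[0.60, -0.00, 0.14],[-0.00, 0.53, 0.02],[0.14, 0.02, 0.65]]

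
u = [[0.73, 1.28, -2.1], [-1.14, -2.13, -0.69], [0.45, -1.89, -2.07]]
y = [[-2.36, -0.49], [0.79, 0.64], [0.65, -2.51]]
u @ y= [[-2.08, 5.73], [0.56, 0.93], [-3.9, 3.77]]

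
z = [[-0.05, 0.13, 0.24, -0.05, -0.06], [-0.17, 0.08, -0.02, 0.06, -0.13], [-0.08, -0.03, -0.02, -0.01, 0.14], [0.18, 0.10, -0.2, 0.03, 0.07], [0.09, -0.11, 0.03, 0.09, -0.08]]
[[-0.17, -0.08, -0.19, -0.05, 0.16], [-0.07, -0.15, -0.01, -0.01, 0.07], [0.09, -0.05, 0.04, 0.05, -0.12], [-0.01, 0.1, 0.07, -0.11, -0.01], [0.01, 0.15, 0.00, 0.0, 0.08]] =z@[[-0.16, 0.80, -0.10, -0.32, 0.29], [-0.66, -0.37, -0.37, -0.55, 0.48], [-0.33, 0.14, -0.58, -0.06, 0.47], [-0.11, 0.46, -0.03, -0.31, 0.59], [0.33, 0.05, 0.09, 0.00, -0.45]]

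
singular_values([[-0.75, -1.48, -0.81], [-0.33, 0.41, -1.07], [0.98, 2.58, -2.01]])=[3.63, 1.79, 0.32]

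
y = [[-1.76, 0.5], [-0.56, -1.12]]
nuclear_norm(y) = 3.07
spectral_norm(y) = 1.86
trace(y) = -2.88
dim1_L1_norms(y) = [2.26, 1.68]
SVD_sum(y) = [[-1.79, 0.23], [-0.41, 0.05]] + [[0.03, 0.27], [-0.15, -1.17]]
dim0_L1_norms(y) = [2.32, 1.62]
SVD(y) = [[-0.98, -0.22], [-0.22, 0.98]] @ diag([1.8558411814710498, 1.2130348342715218]) @ [[0.99, -0.13], [-0.13, -0.99]]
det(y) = 2.25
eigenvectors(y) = [[(-0.42+0.55j), (-0.42-0.55j)],[-0.73+0.00j, -0.73-0.00j]]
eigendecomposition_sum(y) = [[(-0.88-0.34j), (0.25+0.85j)], [-0.28-0.96j, -0.56+0.76j]] + [[-0.88+0.34j, 0.25-0.85j], [-0.28+0.96j, -0.56-0.76j]]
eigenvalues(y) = [(-1.44+0.42j), (-1.44-0.42j)]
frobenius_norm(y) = 2.22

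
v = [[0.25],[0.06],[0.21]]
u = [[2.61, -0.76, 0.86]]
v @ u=[[0.65, -0.19, 0.22], [0.16, -0.05, 0.05], [0.55, -0.16, 0.18]]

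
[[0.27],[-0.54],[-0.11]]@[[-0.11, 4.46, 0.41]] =[[-0.03, 1.2, 0.11], [0.06, -2.41, -0.22], [0.01, -0.49, -0.05]]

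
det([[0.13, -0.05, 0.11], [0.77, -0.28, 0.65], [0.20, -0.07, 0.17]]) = 0.000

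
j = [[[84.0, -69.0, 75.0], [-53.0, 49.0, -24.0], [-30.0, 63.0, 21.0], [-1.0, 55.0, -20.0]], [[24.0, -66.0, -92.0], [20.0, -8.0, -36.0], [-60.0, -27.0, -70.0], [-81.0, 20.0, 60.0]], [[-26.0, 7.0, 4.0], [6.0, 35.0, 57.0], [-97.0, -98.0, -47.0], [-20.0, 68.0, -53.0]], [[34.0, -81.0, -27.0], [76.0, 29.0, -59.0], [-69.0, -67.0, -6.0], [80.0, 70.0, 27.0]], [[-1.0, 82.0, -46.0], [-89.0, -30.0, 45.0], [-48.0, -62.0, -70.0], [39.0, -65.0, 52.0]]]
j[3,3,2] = 27.0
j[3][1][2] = -59.0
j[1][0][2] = -92.0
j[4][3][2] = 52.0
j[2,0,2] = 4.0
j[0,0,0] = 84.0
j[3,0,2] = -27.0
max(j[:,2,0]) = -30.0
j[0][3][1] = 55.0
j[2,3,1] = 68.0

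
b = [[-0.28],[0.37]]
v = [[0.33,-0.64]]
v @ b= [[-0.33]]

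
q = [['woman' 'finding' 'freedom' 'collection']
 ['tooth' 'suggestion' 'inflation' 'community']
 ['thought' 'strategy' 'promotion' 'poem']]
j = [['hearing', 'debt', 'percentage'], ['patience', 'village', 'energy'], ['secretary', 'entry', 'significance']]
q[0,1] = 'finding'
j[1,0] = 'patience'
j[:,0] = ['hearing', 'patience', 'secretary']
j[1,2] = 'energy'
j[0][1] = 'debt'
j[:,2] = ['percentage', 'energy', 'significance']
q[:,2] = ['freedom', 'inflation', 'promotion']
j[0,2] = 'percentage'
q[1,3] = 'community'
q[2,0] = 'thought'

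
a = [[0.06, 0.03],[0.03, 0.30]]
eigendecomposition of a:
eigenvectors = [[-0.99, -0.12], [0.12, -0.99]]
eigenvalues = [0.06, 0.3]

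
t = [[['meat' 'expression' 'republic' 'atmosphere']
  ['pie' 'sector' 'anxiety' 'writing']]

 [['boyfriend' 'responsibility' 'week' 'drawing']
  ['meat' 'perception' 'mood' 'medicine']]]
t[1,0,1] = 'responsibility'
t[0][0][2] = 'republic'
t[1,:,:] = [['boyfriend', 'responsibility', 'week', 'drawing'], ['meat', 'perception', 'mood', 'medicine']]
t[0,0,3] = 'atmosphere'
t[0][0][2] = 'republic'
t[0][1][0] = 'pie'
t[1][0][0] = 'boyfriend'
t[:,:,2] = [['republic', 'anxiety'], ['week', 'mood']]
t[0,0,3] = 'atmosphere'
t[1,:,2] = ['week', 'mood']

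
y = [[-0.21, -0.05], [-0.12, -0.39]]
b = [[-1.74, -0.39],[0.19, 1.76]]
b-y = [[-1.53, -0.34], [0.31, 2.15]]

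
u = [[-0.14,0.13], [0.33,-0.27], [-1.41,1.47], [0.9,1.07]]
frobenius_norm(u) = 2.51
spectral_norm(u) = 2.10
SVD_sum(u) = [[-0.12,0.15],[0.27,-0.32],[-1.29,1.57],[-0.16,0.19]] + [[-0.02, -0.02], [0.06, 0.05], [-0.12, -0.10], [1.06, 0.88]]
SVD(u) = [[-0.09, -0.02], [0.20, 0.06], [-0.97, -0.11], [-0.12, 0.99]] @ diag([2.0977336920253666, 1.3862587627645948]) @ [[0.64, -0.77], [0.77, 0.64]]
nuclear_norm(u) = 3.48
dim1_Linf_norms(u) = [0.14, 0.33, 1.47, 1.07]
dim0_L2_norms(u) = [1.71, 1.84]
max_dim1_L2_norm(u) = 2.04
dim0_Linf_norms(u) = [1.41, 1.47]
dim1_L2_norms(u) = [0.19, 0.43, 2.04, 1.4]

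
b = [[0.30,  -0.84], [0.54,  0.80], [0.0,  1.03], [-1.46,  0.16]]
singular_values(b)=[1.59, 1.55]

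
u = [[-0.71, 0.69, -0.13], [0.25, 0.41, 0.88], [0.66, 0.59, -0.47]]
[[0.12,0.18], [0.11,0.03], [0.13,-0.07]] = u @ [[0.03,-0.17], [0.21,0.10], [0.02,0.04]]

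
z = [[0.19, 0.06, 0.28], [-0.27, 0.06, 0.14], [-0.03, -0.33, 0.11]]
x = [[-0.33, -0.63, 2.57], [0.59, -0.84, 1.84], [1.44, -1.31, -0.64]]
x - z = [[-0.52,-0.69,2.29], [0.86,-0.9,1.7], [1.47,-0.98,-0.75]]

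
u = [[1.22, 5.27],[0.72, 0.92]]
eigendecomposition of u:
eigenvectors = [[0.95, -0.93], [0.32, 0.37]]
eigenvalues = [3.02, -0.88]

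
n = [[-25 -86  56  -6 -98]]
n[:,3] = [-6]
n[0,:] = [-25, -86, 56, -6, -98]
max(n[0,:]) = 56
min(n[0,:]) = -98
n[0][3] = -6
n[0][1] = -86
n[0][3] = -6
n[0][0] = -25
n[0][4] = -98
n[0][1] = -86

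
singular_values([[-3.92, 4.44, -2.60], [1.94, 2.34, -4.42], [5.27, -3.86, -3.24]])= [8.81, 6.68, 1.23]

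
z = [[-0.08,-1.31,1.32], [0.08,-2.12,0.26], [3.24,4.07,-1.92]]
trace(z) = -4.12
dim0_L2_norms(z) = [3.24, 4.77, 2.34]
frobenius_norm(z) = 6.23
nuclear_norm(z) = 8.36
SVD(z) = [[-0.26,  -0.47,  0.84],[-0.29,  -0.8,  -0.53],[0.92,  -0.38,  0.07]] @ diag([5.983438275815135, 1.4714374926377185, 0.903071483754444]) @ [[0.5, 0.79, -0.37], [-0.86, 0.51, -0.06], [0.14, 0.34, 0.93]]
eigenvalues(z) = [1.29, -1.63, -3.79]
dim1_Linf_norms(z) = [1.32, 2.12, 4.07]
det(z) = 7.95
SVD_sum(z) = [[-0.77, -1.22, 0.57], [-0.86, -1.35, 0.63], [2.75, 4.33, -2.02]] + [[0.59, -0.35, 0.04], [1.0, -0.60, 0.08], [0.48, -0.29, 0.04]] + [[0.1,0.26,0.71], [-0.07,-0.17,-0.44], [0.01,0.02,0.06]]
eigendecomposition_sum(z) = [[0.86, 0.10, 0.36], [0.10, 0.01, 0.04], [0.99, 0.12, 0.42]] + [[-0.24,1.29,0.08], [0.22,-1.22,-0.08], [0.50,-2.72,-0.17]] + [[-0.71, -2.70, 0.88],[-0.24, -0.91, 0.3],[1.75, 6.67, -2.17]]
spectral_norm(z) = 5.98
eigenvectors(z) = [[-0.65, -0.40, -0.37], [-0.07, 0.38, -0.13], [-0.75, 0.84, 0.92]]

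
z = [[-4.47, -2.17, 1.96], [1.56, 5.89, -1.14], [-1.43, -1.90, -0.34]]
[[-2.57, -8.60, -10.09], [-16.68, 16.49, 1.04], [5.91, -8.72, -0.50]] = z @ [[1.28,1.68,1.7], [-3.64,2.86,-0.66], [-2.42,2.61,-2.0]]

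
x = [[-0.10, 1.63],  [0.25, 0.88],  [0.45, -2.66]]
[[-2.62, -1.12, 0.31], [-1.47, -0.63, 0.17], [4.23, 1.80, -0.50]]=x @ [[-0.18, -0.08, 0.02], [-1.62, -0.69, 0.19]]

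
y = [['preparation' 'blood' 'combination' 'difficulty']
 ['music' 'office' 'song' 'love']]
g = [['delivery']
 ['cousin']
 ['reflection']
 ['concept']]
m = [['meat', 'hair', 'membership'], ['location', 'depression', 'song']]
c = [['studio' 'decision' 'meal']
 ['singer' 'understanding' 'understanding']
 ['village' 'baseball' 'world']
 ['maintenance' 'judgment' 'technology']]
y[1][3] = 'love'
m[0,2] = 'membership'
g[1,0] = 'cousin'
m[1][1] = 'depression'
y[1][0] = 'music'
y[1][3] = 'love'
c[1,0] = 'singer'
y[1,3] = 'love'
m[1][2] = 'song'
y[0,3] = 'difficulty'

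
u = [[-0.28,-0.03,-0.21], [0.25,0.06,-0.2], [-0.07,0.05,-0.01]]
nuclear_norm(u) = 0.74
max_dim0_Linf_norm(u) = 0.28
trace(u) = -0.23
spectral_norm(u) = 0.39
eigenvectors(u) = [[(0.87+0j), (0.01-0.22j), (0.01+0.22j)],  [(-0.43+0j), -0.92+0.00j, (-0.92-0j)],  [(0.26+0j), -0.03+0.34j, (-0.03-0.34j)]]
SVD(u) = [[-0.79, -0.59, -0.15], [0.59, -0.81, 0.08], [-0.16, -0.03, 0.99]] @ diag([0.38693367778650894, 0.2894363903105121, 0.05923601065759796]) @ [[0.98, 0.13, 0.13], [-0.12, -0.11, 0.99], [-0.14, 0.99, 0.09]]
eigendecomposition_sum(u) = [[-0.27-0.00j, 0.00-0.00j, -0.18+0.00j], [0.13+0.00j, -0.00+0.00j, 0.09-0.00j], [-0.08-0.00j, -0j, -0.05+0.00j]] + [[-0.00+0.01j, -0.02+0.01j, (-0.02-0.04j)], [0.06+0.01j, (0.03+0.06j), -0.14+0.07j], [0.01-0.02j, (0.02-0.01j), (0.02+0.06j)]] + [[(-0-0.01j), (-0.02-0.01j), -0.02+0.04j], [(0.06-0.01j), 0.03-0.06j, (-0.14-0.07j)], [0.01+0.02j, 0.02+0.01j, (0.02-0.06j)]]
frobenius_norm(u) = 0.49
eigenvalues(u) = [(-0.33+0j), (0.05+0.13j), (0.05-0.13j)]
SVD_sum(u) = [[-0.3, -0.04, -0.04],[0.22, 0.03, 0.03],[-0.06, -0.01, -0.01]] + [[0.02, 0.02, -0.17], [0.03, 0.03, -0.23], [0.0, 0.0, -0.01]] + [[0.00, -0.01, -0.00], [-0.00, 0.0, 0.0], [-0.01, 0.06, 0.01]]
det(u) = -0.01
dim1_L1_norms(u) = [0.52, 0.51, 0.13]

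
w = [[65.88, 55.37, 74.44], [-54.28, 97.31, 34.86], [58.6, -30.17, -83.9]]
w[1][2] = 34.86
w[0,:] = [65.88, 55.37, 74.44]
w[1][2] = 34.86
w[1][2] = 34.86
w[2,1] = -30.17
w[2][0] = 58.6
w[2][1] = -30.17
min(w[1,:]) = -54.28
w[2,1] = -30.17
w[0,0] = 65.88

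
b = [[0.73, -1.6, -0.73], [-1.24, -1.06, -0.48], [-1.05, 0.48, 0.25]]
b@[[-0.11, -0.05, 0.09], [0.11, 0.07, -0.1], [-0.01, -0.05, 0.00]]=[[-0.25, -0.11, 0.23],[0.02, 0.01, -0.01],[0.17, 0.07, -0.14]]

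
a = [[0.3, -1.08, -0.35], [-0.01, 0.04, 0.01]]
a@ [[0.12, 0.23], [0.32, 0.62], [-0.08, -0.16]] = [[-0.28, -0.54], [0.01, 0.02]]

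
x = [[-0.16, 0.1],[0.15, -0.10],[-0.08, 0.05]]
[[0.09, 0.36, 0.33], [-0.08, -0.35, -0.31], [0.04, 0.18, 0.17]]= x @ [[-0.27, -1.01, -2.39], [0.43, 1.97, -0.52]]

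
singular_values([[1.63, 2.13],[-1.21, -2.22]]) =[3.68, 0.28]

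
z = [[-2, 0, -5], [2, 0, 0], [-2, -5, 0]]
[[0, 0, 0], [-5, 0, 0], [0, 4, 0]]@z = [[0, 0, 0], [10, 0, 25], [8, 0, 0]]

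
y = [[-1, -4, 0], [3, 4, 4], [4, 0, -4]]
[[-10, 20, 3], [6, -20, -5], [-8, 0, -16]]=y @ [[-2, 0, -3], [3, -5, 0], [0, 0, 1]]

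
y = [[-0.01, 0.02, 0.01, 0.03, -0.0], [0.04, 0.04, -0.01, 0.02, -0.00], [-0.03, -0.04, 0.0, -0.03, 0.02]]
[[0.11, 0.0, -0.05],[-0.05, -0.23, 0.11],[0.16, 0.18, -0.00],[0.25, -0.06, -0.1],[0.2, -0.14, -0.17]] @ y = [[0.00, 0.0, 0.00, 0.00, -0.00], [-0.01, -0.01, 0.00, -0.01, 0.00], [0.01, 0.01, -0.00, 0.01, 0.0], [-0.00, 0.01, 0.0, 0.01, -0.0], [-0.0, 0.01, 0.0, 0.01, -0.00]]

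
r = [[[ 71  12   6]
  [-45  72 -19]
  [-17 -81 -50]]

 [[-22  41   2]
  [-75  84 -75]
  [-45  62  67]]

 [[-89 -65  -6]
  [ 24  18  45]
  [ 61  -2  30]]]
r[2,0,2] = -6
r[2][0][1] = -65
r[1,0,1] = 41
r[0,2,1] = -81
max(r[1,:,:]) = 84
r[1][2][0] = -45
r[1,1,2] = -75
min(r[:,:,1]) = -81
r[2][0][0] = -89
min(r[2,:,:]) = -89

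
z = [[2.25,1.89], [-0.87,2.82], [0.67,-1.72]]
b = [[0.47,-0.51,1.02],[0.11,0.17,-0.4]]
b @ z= [[2.18, -2.30], [-0.17, 1.38]]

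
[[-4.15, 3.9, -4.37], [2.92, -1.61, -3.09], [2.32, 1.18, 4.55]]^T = [[-4.15,2.92,2.32], [3.9,-1.61,1.18], [-4.37,-3.09,4.55]]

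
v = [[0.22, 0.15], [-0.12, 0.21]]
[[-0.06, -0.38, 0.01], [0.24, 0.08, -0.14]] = v @ [[-0.75, -1.43, 0.38], [0.72, -0.44, -0.47]]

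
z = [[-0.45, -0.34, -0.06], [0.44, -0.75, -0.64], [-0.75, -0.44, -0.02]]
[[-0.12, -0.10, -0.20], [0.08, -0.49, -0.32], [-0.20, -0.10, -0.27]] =z @[[0.32,-0.11,0.22], [-0.11,0.4,0.22], [0.22,0.22,0.39]]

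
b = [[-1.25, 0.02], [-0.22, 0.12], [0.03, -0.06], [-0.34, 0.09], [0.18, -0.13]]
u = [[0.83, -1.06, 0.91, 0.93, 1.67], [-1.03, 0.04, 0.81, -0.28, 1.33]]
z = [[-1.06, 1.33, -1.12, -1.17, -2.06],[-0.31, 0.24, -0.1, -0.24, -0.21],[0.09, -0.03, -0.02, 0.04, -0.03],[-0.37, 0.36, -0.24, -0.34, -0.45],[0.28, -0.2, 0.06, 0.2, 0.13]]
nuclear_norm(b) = 1.52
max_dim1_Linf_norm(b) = 1.25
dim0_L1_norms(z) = [2.11, 2.16, 1.54, 1.99, 2.88]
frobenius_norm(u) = 3.14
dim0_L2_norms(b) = [1.33, 0.21]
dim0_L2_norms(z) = [1.2, 1.41, 1.15, 1.26, 2.12]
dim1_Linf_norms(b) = [1.25, 0.22, 0.06, 0.34, 0.18]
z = b @ u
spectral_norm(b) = 1.33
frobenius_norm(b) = 1.34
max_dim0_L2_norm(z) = 2.12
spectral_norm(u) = 2.68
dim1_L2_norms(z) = [3.12, 0.52, 0.11, 0.8, 0.42]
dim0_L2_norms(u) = [1.32, 1.06, 1.22, 0.97, 2.13]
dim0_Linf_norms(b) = [1.25, 0.13]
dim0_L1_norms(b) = [2.02, 0.42]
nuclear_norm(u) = 4.32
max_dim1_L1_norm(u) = 5.4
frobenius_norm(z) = 3.30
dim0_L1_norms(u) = [1.86, 1.1, 1.72, 1.21, 3.0]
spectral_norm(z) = 3.28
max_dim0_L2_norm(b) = 1.33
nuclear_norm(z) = 3.63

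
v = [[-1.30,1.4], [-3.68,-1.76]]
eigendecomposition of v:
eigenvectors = [[(-0.05-0.52j), -0.05+0.52j], [(0.85+0j), 0.85-0.00j]]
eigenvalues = [(-1.53+2.26j), (-1.53-2.26j)]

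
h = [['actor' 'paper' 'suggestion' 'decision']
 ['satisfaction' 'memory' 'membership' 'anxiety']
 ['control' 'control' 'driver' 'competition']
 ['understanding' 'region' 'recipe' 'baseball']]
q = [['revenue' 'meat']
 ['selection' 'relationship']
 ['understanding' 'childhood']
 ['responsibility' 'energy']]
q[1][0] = 'selection'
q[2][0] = 'understanding'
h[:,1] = ['paper', 'memory', 'control', 'region']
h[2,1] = 'control'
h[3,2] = 'recipe'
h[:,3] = ['decision', 'anxiety', 'competition', 'baseball']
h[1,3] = 'anxiety'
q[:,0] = ['revenue', 'selection', 'understanding', 'responsibility']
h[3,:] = ['understanding', 'region', 'recipe', 'baseball']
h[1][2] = 'membership'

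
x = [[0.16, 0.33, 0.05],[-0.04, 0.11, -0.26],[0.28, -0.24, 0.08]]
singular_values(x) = [0.44, 0.34, 0.21]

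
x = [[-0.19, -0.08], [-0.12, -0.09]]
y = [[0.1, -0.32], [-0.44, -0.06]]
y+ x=[[-0.09, -0.40], [-0.56, -0.15]]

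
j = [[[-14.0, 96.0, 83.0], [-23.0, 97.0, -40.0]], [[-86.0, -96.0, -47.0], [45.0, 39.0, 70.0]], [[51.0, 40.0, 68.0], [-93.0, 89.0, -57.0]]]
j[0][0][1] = 96.0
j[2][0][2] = 68.0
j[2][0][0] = 51.0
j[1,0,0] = -86.0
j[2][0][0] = 51.0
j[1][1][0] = 45.0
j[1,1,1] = 39.0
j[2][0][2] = 68.0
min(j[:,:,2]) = -57.0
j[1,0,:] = [-86.0, -96.0, -47.0]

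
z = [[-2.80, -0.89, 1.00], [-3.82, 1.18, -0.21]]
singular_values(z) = [4.77, 1.69]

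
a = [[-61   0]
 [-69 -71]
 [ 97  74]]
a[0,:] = [-61, 0]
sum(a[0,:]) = -61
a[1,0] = -69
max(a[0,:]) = 0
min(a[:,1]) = -71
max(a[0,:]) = 0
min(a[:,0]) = -69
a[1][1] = -71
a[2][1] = 74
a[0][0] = -61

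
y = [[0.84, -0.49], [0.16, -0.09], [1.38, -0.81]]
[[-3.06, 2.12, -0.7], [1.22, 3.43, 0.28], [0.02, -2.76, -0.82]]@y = [[-3.2, 1.88], [1.96, -1.13], [-1.56, 0.9]]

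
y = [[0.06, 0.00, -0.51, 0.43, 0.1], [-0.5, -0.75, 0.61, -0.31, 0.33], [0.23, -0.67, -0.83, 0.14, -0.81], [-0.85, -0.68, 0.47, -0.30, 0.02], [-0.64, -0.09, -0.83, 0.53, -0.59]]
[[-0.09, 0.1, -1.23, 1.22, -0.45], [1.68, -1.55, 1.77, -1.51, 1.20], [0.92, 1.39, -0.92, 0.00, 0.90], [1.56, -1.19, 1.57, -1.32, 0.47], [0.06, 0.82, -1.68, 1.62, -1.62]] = y @ [[-0.28, 0.64, -0.23, -0.14, 1.36], [-1.84, 0.6, -0.58, 0.82, -1.76], [-0.01, -0.47, 0.97, -0.19, 0.27], [-0.24, -0.06, -1.74, 2.65, -0.98], [0.28, -1.56, 0.26, -0.07, 0.28]]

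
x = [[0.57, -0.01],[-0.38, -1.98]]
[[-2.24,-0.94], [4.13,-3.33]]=x @ [[-3.95, -1.61], [-1.33, 1.99]]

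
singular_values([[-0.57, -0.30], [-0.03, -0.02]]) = [0.65, 0.0]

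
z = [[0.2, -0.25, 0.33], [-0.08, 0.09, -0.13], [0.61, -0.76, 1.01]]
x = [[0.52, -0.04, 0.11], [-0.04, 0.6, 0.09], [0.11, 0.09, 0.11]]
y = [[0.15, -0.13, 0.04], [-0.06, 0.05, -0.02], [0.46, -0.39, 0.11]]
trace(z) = 1.30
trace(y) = 0.31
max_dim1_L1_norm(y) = 0.96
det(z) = -0.00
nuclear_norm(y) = 0.66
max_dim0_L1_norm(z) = 1.47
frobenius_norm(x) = 0.83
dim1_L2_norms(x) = [0.53, 0.61, 0.18]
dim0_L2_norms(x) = [0.53, 0.61, 0.18]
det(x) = 0.02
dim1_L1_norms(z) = [0.78, 0.3, 2.38]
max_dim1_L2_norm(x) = 0.61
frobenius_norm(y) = 0.65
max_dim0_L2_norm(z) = 1.07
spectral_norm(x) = 0.62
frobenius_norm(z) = 1.49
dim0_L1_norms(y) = [0.67, 0.57, 0.17]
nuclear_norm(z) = 1.50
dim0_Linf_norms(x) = [0.52, 0.6, 0.11]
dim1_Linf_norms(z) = [0.33, 0.13, 1.01]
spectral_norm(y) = 0.65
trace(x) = 1.23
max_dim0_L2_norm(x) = 0.61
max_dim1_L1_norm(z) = 2.38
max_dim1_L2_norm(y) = 0.61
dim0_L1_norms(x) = [0.67, 0.73, 0.31]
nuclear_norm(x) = 1.23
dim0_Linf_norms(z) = [0.61, 0.76, 1.01]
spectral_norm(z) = 1.49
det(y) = 0.00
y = z @ x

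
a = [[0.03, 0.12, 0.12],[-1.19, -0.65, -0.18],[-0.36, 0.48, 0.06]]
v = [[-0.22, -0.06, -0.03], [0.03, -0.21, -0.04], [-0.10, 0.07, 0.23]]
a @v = [[-0.02,-0.02,0.02], [0.26,0.2,0.02], [0.09,-0.08,0.01]]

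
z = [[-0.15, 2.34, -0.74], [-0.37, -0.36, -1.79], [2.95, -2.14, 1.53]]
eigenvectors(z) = [[-0.26+0.54j,(-0.26-0.54j),(-0.43+0j)],[(-0.37+0.22j),-0.37-0.22j,0.59+0.00j],[(0.67+0j),(0.67-0j),0.68+0.00j]]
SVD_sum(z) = [[-1.19, 1.24, -0.87], [-0.5, 0.52, -0.36], [2.4, -2.5, 1.76]] + [[0.45, 0.93, 0.72], [-0.50, -1.05, -0.81], [0.12, 0.25, 0.19]] + [[0.6, 0.16, -0.58], [0.63, 0.17, -0.62], [0.43, 0.12, -0.42]]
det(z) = -11.75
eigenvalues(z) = [(1.59+1.69j), (1.59-1.69j), (-2.17+0j)]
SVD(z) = [[-0.44, 0.65, 0.62],[-0.18, -0.74, 0.65],[0.88, 0.17, 0.44]] @ diag([4.418778592370779, 1.9256068092283831, 1.3804833095184414]) @ [[0.62, -0.64, 0.45], [0.35, 0.74, 0.57], [0.70, 0.19, -0.69]]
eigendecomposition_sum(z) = [[(0.11+1.23j),(0.72-0.01j),-0.55+0.79j], [-0.43+0.78j,(0.43+0.28j),(-0.65+0.24j)], [(1.19-0.69j),(-0.36-0.72j),1.05+0.18j]] + [[(0.11-1.23j), 0.72+0.01j, (-0.55-0.79j)], [(-0.43-0.78j), 0.43-0.28j, -0.65-0.24j], [1.19+0.69j, -0.36+0.72j, 1.05-0.18j]] + [[-0.36-0.00j,(0.9+0j),(0.36-0j)], [0.50+0.00j,(-1.23-0j),-0.50+0.00j], [0.58+0.00j,-1.43-0.00j,(-0.58+0j)]]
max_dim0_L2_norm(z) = 3.19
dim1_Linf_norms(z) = [2.34, 1.79, 2.95]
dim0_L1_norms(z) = [3.47, 4.84, 4.06]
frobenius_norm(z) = 5.01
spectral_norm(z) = 4.42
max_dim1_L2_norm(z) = 3.95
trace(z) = 1.02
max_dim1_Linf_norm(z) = 2.95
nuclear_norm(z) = 7.72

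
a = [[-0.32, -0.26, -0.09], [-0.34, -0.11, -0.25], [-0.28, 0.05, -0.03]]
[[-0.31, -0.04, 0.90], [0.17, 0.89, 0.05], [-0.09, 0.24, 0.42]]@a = [[-0.14, 0.13, 0.01], [-0.37, -0.14, -0.24], [-0.17, 0.02, -0.06]]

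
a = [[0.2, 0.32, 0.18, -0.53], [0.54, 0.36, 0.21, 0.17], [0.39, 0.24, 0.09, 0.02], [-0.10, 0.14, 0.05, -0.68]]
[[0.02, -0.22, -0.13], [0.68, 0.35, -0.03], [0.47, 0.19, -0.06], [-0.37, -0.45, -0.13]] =a @ [[1.08,0.32,-0.19], [0.36,0.31,-0.11], [-0.50,-0.21,0.36], [0.42,0.66,0.23]]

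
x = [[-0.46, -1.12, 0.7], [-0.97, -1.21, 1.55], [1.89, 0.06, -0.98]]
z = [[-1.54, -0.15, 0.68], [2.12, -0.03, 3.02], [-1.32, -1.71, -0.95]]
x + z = [[-2.0, -1.27, 1.38], [1.15, -1.24, 4.57], [0.57, -1.65, -1.93]]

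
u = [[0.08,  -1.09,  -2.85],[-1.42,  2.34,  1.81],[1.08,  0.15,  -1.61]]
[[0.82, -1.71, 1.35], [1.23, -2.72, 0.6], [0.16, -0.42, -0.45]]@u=[[3.95, -4.69, -7.61], [4.61, -7.62, -9.39], [0.12, -1.22, -0.49]]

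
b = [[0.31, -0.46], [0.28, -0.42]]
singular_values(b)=[0.75, 0.0]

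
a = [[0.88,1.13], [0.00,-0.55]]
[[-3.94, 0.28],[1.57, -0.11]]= a@ [[-0.82, 0.06], [-2.85, 0.2]]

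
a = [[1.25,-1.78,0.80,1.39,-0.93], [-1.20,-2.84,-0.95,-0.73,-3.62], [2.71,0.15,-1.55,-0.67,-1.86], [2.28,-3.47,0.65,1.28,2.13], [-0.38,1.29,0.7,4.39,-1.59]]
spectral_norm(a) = 5.35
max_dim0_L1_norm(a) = 10.13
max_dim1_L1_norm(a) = 9.81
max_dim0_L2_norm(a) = 5.0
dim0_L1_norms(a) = [7.82, 9.53, 4.65, 8.46, 10.13]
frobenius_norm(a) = 9.69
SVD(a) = [[-0.44,-0.07,-0.28,-0.04,0.85],  [-0.46,0.76,-0.14,0.39,-0.21],  [-0.24,0.29,0.03,-0.92,-0.14],  [-0.72,-0.57,0.08,0.07,-0.39],  [0.14,-0.13,-0.95,-0.07,-0.26]] @ diag([5.35123172818477, 5.227246647330039, 5.078084394943874, 3.39695290915237, 0.7353103358951776]) @ [[-0.44,0.88,0.02,-0.08,0.15], [-0.28,-0.03,-0.32,-0.41,-0.81], [0.08,-0.11,-0.15,-0.86,0.47], [-0.83,-0.44,0.30,0.02,0.17], [0.20,0.10,0.89,-0.30,-0.28]]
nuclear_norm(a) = 19.79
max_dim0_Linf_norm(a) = 4.39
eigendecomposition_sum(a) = [[1.16+0.00j,-0.67+0.00j,(0.4-0j),(1.07+0j),(0.45+0j)],[-1.14-0.00j,(0.66+0j),-0.39+0.00j,(-1.04-0j),(-0.44+0j)],[(-0.27-0j),(0.15+0j),(-0.09+0j),(-0.25-0j),-0.10+0.00j],[2.73+0.00j,(-1.58+0j),0.95-0.00j,2.51+0.00j,(1.05+0j)],[1.54+0.00j,-0.89+0.00j,0.53-0.00j,(1.42+0j),0.59+0.00j]] + [[0.76-0.00j, -0.19+0.00j, 0.15+0.00j, (-0.24-0j), -0.26+0.00j],[0.31-0.00j, (-0.08+0j), 0.06+0.00j, (-0.1-0j), -0.10+0.00j],[1.37-0.00j, (-0.35+0j), 0.27+0.00j, (-0.44-0j), -0.47+0.00j],[-0.81+0.00j, (0.2+0j), (-0.16-0j), (0.26+0j), 0.28+0.00j],[-0.81+0.00j, (0.2+0j), -0.16-0.00j, (0.26+0j), 0.28+0.00j]] + [[(-0.63+0j),(0.08-0j),0.55-0.00j,0.34+0.00j,0.03-0.00j],[(-0.39+0j),0.05-0.00j,0.34-0.00j,(0.21+0j),(0.02-0j)],[1.99-0.00j,-0.27+0.00j,-1.73+0.00j,-1.08-0.00j,(-0.09+0j)],[-0.23+0.00j,0.03-0.00j,(0.2-0j),0.12+0.00j,0.01-0.00j],[(-0.2+0j),(0.03-0j),(0.17-0j),0.11+0.00j,0.01-0.00j]] + [[-0.02-0.19j, (-0.5+0.55j), (-0.15+0.07j), 0.11+0.53j, (-0.57-0.38j)],[0.01-0.57j, (-1.74+1.42j), -0.48+0.15j, 0.10+1.63j, -1.55-1.37j],[(-0.19-0.06j), (0.3+0.7j), 0.17j, 0.54+0.12j, -0.60+0.38j],[(0.29-0.11j), -1.07-0.60j, -0.17-0.21j, (-0.81+0.37j), 0.39-1.06j],[(-0.46-0.06j), (0.97+1.51j), (0.08+0.39j), (1.3+0.07j), -1.24+1.11j]] + [[-0.02+0.19j, (-0.5-0.55j), (-0.15-0.07j), 0.11-0.53j, -0.57+0.38j], [0.01+0.57j, -1.74-1.42j, (-0.48-0.15j), 0.10-1.63j, -1.55+1.37j], [-0.19+0.06j, (0.3-0.7j), -0.17j, 0.54-0.12j, (-0.6-0.38j)], [0.29+0.11j, -1.07+0.60j, (-0.17+0.21j), (-0.81-0.37j), 0.39+1.06j], [-0.46+0.06j, 0.97-1.51j, 0.08-0.39j, (1.3-0.07j), -1.24-1.11j]]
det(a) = -354.80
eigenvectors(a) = [[(-0.33+0j),(0.39+0j),-0.29+0.00j,0.22-0.03j,(0.22+0.03j)], [0.32+0.00j,0.16+0.00j,(-0.18+0j),0.68+0.00j,(0.68-0j)], [(0.08+0j),(0.7+0j),0.93+0.00j,(0.06-0.22j),(0.06+0.22j)], [(-0.77+0j),-0.41+0.00j,-0.11+0.00j,0.13+0.35j,(0.13-0.35j)], [(-0.43+0j),(-0.41+0j),-0.09+0.00j,0.06-0.54j,0.06+0.54j]]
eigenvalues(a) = [(4.83+0j), (1.49+0j), (-2.17+0j), (-3.8+2.88j), (-3.8-2.88j)]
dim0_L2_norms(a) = [3.96, 5.0, 2.2, 4.88, 4.95]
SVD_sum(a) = [[1.03,-2.08,-0.04,0.19,-0.35],[1.09,-2.20,-0.05,0.20,-0.37],[0.57,-1.15,-0.02,0.1,-0.2],[1.67,-3.38,-0.07,0.31,-0.58],[-0.32,0.64,0.01,-0.06,0.11]] + [[0.1, 0.01, 0.12, 0.15, 0.30], [-1.1, -0.12, -1.27, -1.61, -3.18], [-0.42, -0.05, -0.49, -0.62, -1.22], [0.83, 0.09, 0.96, 1.22, 2.4], [0.19, 0.02, 0.22, 0.28, 0.54]] + [[-0.12, 0.16, 0.21, 1.24, -0.68], [-0.06, 0.08, 0.1, 0.61, -0.33], [0.01, -0.02, -0.02, -0.12, 0.06], [0.03, -0.04, -0.06, -0.33, 0.18], [-0.4, 0.55, 0.71, 4.12, -2.26]] + [[0.11, 0.06, -0.04, -0.00, -0.02], [-1.09, -0.58, 0.40, 0.03, 0.23], [2.57, 1.38, -0.93, -0.07, -0.54], [-0.2, -0.11, 0.07, 0.01, 0.04], [0.18, 0.10, -0.07, -0.01, -0.04]] + [[0.13, 0.06, 0.55, -0.19, -0.17], [-0.03, -0.02, -0.13, 0.05, 0.04], [-0.02, -0.01, -0.09, 0.03, 0.03], [-0.06, -0.03, -0.25, 0.09, 0.08], [-0.04, -0.02, -0.17, 0.06, 0.05]]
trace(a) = -3.45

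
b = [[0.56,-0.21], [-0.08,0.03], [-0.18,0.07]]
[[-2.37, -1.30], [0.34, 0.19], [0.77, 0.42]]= b @ [[-3.52, -1.24],  [1.9, 2.88]]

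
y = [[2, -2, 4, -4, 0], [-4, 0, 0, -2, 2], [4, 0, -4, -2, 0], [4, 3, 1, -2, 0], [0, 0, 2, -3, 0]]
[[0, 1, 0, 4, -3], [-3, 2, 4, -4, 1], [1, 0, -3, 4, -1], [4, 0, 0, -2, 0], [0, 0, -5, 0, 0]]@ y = [[12, 12, -2, -1, 2], [-14, -6, -30, 5, 4], [6, 10, 18, -3, 0], [0, -14, 14, -12, 0], [-20, 0, 20, 10, 0]]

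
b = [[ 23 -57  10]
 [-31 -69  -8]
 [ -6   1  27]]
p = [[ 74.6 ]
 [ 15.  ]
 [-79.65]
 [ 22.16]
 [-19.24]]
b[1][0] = -31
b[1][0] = -31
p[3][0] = 22.16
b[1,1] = -69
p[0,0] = 74.6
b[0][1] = -57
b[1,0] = -31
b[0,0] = 23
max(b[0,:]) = 23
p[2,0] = -79.65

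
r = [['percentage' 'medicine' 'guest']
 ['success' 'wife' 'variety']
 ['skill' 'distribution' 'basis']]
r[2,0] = 'skill'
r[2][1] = 'distribution'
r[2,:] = ['skill', 'distribution', 'basis']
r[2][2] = 'basis'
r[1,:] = ['success', 'wife', 'variety']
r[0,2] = 'guest'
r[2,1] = 'distribution'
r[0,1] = 'medicine'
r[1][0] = 'success'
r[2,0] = 'skill'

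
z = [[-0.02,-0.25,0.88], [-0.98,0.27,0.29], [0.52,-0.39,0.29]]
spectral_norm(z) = 1.19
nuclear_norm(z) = 2.29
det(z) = 0.10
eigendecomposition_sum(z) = [[0.45-0.00j, -0.31+0.00j, 0.38+0.00j],[(-0.37+0j), 0.26-0.00j, (-0.31-0j)],[0.47-0.00j, -0.33+0.00j, 0.39+0.00j]] + [[(-0.23-0.34j),(0.03+0.19j),0.25+0.47j], [(-0.31-0.61j),(0.01+0.32j),(0.3+0.84j)], [(0.03-0.1j),(-0.03+0.04j),(-0.05+0.13j)]] + [[(-0.23+0.34j),(0.03-0.19j),(0.25-0.47j)], [(-0.31+0.61j),(0.01-0.32j),(0.3-0.84j)], [(0.03+0.1j),(-0.03-0.04j),-0.05-0.13j]]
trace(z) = 0.54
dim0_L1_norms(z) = [1.52, 0.91, 1.46]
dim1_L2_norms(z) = [0.92, 1.06, 0.71]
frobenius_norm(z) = 1.57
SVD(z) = [[-0.02, -0.90, 0.43],[-0.87, -0.20, -0.45],[0.50, -0.38, -0.78]] @ diag([1.1935367172060525, 1.0148527516669301, 0.08272845408358759]) @ [[0.93, -0.35, -0.10], [0.01, 0.32, -0.95], [0.37, 0.88, 0.30]]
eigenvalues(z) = [(1.1+0j), (-0.28+0.11j), (-0.28-0.11j)]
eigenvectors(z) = [[-0.60+0.00j, (0.51-0.07j), (0.51+0.07j)], [(0.49+0j), 0.85+0.00j, (0.85-0j)], [(-0.63+0j), (0.1+0.09j), (0.1-0.09j)]]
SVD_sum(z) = [[-0.02, 0.01, 0.00], [-0.96, 0.37, 0.11], [0.55, -0.21, -0.06]] + [[-0.01, -0.29, 0.87], [-0.00, -0.06, 0.19], [-0.01, -0.12, 0.37]] + [[0.01,0.03,0.01], [-0.01,-0.03,-0.01], [-0.02,-0.06,-0.02]]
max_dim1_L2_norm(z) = 1.06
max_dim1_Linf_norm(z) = 0.98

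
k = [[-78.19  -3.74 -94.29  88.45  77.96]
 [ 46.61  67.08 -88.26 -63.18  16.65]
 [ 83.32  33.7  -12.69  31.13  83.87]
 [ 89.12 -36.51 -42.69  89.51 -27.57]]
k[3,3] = 89.51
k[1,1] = 67.08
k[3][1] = -36.51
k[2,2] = -12.69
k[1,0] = 46.61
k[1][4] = 16.65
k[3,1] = -36.51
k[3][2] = -42.69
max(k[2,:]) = 83.87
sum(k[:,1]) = 60.529999999999994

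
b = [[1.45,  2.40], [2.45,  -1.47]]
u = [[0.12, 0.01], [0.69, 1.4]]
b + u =[[1.57, 2.41], [3.14, -0.07]]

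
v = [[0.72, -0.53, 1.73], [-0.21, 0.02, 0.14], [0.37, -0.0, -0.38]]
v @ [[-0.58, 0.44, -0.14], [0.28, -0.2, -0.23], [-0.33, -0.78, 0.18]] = [[-1.14, -0.93, 0.33],[0.08, -0.21, 0.05],[-0.09, 0.46, -0.12]]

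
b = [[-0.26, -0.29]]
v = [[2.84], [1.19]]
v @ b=[[-0.74, -0.82], [-0.31, -0.35]]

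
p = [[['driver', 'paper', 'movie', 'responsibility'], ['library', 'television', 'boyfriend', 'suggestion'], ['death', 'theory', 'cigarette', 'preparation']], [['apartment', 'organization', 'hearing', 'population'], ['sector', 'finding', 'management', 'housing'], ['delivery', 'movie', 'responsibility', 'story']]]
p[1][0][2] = 'hearing'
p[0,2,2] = 'cigarette'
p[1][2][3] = 'story'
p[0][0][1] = 'paper'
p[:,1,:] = [['library', 'television', 'boyfriend', 'suggestion'], ['sector', 'finding', 'management', 'housing']]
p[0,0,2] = 'movie'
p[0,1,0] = 'library'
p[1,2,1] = 'movie'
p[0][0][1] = 'paper'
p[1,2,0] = 'delivery'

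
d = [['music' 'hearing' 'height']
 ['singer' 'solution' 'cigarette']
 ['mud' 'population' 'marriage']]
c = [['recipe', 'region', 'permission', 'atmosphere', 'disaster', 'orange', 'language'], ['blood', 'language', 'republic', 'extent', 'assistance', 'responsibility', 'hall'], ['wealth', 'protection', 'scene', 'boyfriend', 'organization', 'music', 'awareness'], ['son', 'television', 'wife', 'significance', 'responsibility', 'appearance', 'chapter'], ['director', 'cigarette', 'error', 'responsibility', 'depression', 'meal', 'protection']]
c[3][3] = 'significance'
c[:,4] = ['disaster', 'assistance', 'organization', 'responsibility', 'depression']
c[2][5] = 'music'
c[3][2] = 'wife'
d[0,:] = ['music', 'hearing', 'height']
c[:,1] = ['region', 'language', 'protection', 'television', 'cigarette']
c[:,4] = ['disaster', 'assistance', 'organization', 'responsibility', 'depression']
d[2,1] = 'population'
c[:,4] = ['disaster', 'assistance', 'organization', 'responsibility', 'depression']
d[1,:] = ['singer', 'solution', 'cigarette']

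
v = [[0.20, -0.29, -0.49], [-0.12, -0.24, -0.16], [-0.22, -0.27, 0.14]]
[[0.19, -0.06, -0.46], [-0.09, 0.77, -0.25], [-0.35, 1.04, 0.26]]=v @ [[0.25, -3.15, 1.25], [0.72, -1.43, -0.95], [-0.71, -0.31, 2.02]]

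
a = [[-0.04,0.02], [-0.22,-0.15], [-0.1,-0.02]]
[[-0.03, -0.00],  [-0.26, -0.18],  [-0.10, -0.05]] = a @ [[0.91, 0.4], [0.42, 0.64]]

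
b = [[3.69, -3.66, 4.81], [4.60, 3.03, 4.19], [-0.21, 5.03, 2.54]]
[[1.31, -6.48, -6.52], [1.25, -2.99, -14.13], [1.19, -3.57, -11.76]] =b @[[-0.1,0.84,-0.31], [0.04,0.24,-1.29], [0.38,-1.81,-2.10]]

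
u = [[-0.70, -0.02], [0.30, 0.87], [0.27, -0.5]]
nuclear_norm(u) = 1.80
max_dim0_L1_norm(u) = 1.39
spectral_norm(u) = 1.03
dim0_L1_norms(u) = [1.27, 1.39]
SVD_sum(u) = [[-0.08,  -0.23], [0.3,  0.87], [-0.13,  -0.36]] + [[-0.62, 0.21], [-0.0, 0.0], [0.40, -0.14]]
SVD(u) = [[0.24, 0.84],  [-0.9, 0.00],  [0.37, -0.54]] @ diag([1.0275852478342087, 0.7773471286584314]) @ [[-0.33, -0.94], [-0.94, 0.33]]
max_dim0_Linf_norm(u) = 0.87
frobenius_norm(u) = 1.29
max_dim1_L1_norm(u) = 1.17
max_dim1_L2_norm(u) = 0.92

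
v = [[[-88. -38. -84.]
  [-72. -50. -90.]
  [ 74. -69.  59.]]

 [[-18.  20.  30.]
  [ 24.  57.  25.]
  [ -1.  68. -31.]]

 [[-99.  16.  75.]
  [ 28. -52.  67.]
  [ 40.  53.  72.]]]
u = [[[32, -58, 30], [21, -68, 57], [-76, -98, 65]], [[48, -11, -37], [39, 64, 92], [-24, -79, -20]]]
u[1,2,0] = -24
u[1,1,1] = 64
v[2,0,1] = 16.0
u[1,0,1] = -11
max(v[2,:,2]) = 75.0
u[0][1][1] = -68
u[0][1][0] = 21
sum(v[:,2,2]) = 100.0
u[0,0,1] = -58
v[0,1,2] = -90.0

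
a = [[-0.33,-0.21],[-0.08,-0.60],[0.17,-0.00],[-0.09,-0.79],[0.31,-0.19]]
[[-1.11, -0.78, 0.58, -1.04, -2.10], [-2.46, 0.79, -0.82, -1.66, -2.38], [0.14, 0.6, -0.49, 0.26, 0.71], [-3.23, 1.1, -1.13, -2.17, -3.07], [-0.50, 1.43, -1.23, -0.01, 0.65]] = a@[[0.82, 3.51, -2.89, 1.53, 4.20], [3.99, -1.79, 1.76, 2.57, 3.41]]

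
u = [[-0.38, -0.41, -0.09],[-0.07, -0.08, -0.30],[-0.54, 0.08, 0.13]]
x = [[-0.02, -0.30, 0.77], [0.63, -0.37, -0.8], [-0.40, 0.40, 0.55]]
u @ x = [[-0.21, 0.23, -0.01], [0.07, -0.07, -0.15], [0.01, 0.18, -0.41]]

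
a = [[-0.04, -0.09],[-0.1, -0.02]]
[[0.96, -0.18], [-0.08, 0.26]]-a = [[1.00, -0.09], [0.02, 0.28]]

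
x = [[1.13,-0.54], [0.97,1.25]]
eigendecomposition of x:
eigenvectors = [[0.05-0.60j, 0.05+0.60j], [(-0.8+0j), (-0.8-0j)]]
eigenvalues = [(1.19+0.72j), (1.19-0.72j)]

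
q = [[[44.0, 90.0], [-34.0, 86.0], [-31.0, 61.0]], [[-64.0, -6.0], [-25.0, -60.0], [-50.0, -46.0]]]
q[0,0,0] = 44.0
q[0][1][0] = -34.0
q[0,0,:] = [44.0, 90.0]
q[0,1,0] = -34.0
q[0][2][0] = -31.0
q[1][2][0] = -50.0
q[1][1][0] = -25.0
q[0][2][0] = -31.0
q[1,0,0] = -64.0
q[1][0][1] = -6.0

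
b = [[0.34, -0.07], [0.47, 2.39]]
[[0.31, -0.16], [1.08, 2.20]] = b@[[0.97, -0.26], [0.26, 0.97]]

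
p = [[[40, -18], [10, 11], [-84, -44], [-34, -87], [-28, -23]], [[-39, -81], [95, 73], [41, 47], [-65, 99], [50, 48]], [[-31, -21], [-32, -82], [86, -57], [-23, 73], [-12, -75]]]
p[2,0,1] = -21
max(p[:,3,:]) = 99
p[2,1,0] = -32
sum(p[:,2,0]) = 43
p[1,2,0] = 41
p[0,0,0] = 40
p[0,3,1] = -87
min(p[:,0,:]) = -81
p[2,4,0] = -12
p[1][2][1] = 47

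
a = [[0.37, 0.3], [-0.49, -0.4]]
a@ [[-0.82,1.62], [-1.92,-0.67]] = [[-0.88, 0.40],[1.17, -0.53]]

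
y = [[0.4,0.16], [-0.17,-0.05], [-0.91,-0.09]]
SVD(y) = [[-0.41, 0.87], [0.17, -0.21], [0.90, 0.44]] @ diag([1.0201626399220034, 0.11166104113507412]) @ [[-0.99,  -0.15],[-0.15,  0.99]]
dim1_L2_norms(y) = [0.43, 0.18, 0.91]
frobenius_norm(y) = 1.03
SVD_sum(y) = [[0.41, 0.06], [-0.17, -0.03], [-0.90, -0.14]] + [[-0.01, 0.10], [0.00, -0.02], [-0.01, 0.05]]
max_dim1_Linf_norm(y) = 0.91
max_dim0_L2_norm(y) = 1.01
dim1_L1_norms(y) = [0.56, 0.22, 1.0]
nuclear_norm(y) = 1.13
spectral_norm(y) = 1.02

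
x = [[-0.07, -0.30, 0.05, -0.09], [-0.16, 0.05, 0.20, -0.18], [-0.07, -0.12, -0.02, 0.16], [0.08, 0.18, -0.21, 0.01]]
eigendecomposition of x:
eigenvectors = [[0.75+0.00j, -0.44-0.04j, -0.44+0.04j, 0.79+0.00j], [(-0.62+0j), (-0.22+0.33j), (-0.22-0.33j), (0.21+0j)], [(-0.05+0j), (-0.19-0.51j), (-0.19+0.51j), (0.56+0j)], [-0.21+0.00j, 0.58+0.00j, 0.58-0.00j, 0.12+0.00j]]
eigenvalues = [(0.2+0j), (-0.05+0.28j), (-0.05-0.28j), (-0.13+0j)]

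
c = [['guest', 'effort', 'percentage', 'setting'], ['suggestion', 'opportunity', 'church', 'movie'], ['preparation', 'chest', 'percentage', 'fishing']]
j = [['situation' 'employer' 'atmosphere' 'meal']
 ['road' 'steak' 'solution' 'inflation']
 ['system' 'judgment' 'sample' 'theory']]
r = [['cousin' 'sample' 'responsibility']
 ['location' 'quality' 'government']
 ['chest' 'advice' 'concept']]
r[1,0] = 'location'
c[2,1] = 'chest'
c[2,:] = ['preparation', 'chest', 'percentage', 'fishing']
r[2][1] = 'advice'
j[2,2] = 'sample'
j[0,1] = 'employer'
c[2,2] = 'percentage'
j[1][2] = 'solution'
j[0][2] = 'atmosphere'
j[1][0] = 'road'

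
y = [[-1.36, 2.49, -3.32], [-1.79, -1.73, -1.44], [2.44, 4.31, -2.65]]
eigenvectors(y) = [[0.34+0.52j, (0.34-0.52j), (-0.65+0j)],[(-0.15+0.38j), (-0.15-0.38j), 0.57+0.00j],[0.67+0.00j, 0.67-0.00j, (0.5+0j)]]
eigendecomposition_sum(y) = [[-0.51+1.54j, (1.02+1.92j), (-1.8-0.16j)], [(-1.04+0.31j), (-0.67+1.29j), -0.60-1.05j], [(1.09+1.38j), 2.33+0.23j, -1.22+1.53j]] + [[-0.51-1.54j, (1.02-1.92j), -1.80+0.16j], [-1.04-0.31j, (-0.67-1.29j), (-0.6+1.05j)], [1.09-1.38j, 2.33-0.23j, -1.22-1.53j]] + [[-0.34-0.00j, 0.46-0.00j, 0.28-0.00j], [(0.3+0j), -0.40+0.00j, -0.24+0.00j], [(0.26+0j), (-0.35+0j), (-0.22+0j)]]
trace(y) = -5.74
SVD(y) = [[0.54, 0.66, -0.53],[-0.15, 0.69, 0.71],[0.83, -0.30, 0.46]] @ diag([6.5886329908740855, 3.821453880336369, 0.9387787556329285]) @ [[0.24, 0.78, -0.57], [-0.75, -0.23, -0.62], [0.62, -0.58, -0.54]]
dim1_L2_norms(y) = [4.37, 2.88, 5.62]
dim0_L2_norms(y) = [3.32, 5.27, 4.49]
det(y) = -23.64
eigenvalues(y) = [(-2.39+4.36j), (-2.39-4.36j), (-0.96+0j)]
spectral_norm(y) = 6.59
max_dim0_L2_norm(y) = 5.27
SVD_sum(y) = [[0.84, 2.77, -2.03], [-0.23, -0.75, 0.55], [1.30, 4.30, -3.14]] + [[-1.89, -0.57, -1.56], [-1.98, -0.59, -1.63], [0.88, 0.26, 0.72]] + [[-0.31, 0.29, 0.27], [0.41, -0.39, -0.36], [0.27, -0.25, -0.23]]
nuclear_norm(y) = 11.35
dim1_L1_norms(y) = [7.17, 4.96, 9.4]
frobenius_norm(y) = 7.67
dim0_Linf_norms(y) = [2.44, 4.31, 3.32]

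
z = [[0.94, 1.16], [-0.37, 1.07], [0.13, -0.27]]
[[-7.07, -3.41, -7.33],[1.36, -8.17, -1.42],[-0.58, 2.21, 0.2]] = z@[[-6.37, 4.06, -4.32], [-0.93, -6.23, -2.82]]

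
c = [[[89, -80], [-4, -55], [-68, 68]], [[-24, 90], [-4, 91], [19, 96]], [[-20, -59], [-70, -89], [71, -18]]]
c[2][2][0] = 71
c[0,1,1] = -55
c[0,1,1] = -55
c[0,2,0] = -68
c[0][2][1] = 68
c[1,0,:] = [-24, 90]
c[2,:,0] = [-20, -70, 71]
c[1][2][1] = 96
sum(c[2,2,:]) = 53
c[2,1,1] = -89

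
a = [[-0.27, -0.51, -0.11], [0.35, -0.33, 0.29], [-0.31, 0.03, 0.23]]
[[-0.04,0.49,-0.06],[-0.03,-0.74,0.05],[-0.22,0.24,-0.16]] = a@[[0.34, -1.43, 0.33], [-0.00, -0.02, 0.0], [-0.50, -0.86, -0.23]]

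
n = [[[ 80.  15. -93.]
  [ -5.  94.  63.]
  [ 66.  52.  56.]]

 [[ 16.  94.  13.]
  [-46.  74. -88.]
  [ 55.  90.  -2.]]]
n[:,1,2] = [63.0, -88.0]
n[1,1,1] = 74.0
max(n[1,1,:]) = 74.0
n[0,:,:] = [[80.0, 15.0, -93.0], [-5.0, 94.0, 63.0], [66.0, 52.0, 56.0]]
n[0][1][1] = 94.0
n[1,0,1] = 94.0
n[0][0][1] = 15.0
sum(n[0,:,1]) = 161.0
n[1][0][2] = 13.0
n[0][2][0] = 66.0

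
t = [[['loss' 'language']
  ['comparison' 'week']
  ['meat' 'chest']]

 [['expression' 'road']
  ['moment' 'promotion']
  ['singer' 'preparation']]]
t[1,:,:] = [['expression', 'road'], ['moment', 'promotion'], ['singer', 'preparation']]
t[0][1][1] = 'week'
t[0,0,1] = 'language'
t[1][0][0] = 'expression'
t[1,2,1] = 'preparation'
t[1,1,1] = 'promotion'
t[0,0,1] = 'language'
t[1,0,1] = 'road'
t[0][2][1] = 'chest'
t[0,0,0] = 'loss'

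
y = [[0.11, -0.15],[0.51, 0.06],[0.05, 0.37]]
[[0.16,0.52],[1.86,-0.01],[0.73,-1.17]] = y @ [[3.48, 0.35],  [1.50, -3.2]]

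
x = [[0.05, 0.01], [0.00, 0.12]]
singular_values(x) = [0.12, 0.05]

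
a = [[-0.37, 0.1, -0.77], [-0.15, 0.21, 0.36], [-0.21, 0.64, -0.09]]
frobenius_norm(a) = 1.18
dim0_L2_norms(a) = [0.45, 0.68, 0.85]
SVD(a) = [[-0.9, 0.24, -0.37],[0.19, -0.54, -0.82],[-0.40, -0.81, 0.44]] @ diag([0.9354907754943571, 0.6978455367615434, 0.18886136658130845]) @ [[0.41,  -0.33,  0.85], [0.23,  -0.87,  -0.44], [0.88,  0.38,  -0.28]]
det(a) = 0.12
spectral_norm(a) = 0.94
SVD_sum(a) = [[-0.35, 0.27, -0.71], [0.07, -0.06, 0.15], [-0.15, 0.12, -0.32]] + [[0.04, -0.15, -0.08], [-0.09, 0.33, 0.17], [-0.13, 0.49, 0.25]] + [[-0.06,-0.03,0.02], [-0.14,-0.06,0.04], [0.07,0.03,-0.02]]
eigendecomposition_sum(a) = [[0.07, -0.22, -0.17], [-0.10, 0.34, 0.26], [-0.10, 0.35, 0.27]] + [[-0.32, 0.76, -0.95],[-0.01, 0.02, -0.03],[-0.11, 0.27, -0.33]] + [[-0.11, -0.44, 0.36], [-0.04, -0.15, 0.12], [0.01, 0.03, -0.02]]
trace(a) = -0.25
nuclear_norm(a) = 1.82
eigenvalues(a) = [0.67, -0.64, -0.29]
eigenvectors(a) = [[0.42, -0.94, -0.94], [-0.64, -0.03, -0.33], [-0.65, -0.33, 0.06]]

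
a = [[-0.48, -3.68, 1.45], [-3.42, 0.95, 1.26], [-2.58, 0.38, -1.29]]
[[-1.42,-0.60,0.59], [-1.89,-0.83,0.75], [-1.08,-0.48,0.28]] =a@[[0.55, 0.24, -0.19],[0.24, 0.10, -0.08],[-0.19, -0.08, 0.14]]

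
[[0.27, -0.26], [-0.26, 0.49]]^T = [[0.27, -0.26], [-0.26, 0.49]]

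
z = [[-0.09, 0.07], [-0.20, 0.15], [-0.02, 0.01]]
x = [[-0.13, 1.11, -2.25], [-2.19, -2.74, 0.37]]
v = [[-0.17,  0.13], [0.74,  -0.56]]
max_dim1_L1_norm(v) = 1.3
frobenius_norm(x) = 4.33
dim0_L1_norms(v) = [0.91, 0.69]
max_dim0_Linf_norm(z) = 0.2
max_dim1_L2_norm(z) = 0.25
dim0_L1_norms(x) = [2.32, 3.85, 2.62]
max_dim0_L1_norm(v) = 0.91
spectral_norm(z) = 0.28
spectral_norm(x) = 3.75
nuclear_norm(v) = 0.95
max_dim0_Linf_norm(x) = 2.74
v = x @ z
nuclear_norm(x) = 5.91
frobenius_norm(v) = 0.95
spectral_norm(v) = 0.95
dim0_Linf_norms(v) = [0.74, 0.56]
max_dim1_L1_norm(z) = 0.35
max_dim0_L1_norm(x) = 3.85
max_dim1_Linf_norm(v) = 0.74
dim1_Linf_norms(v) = [0.17, 0.74]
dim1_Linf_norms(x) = [2.25, 2.74]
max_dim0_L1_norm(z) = 0.31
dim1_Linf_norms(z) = [0.09, 0.2, 0.02]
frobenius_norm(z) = 0.28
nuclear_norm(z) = 0.28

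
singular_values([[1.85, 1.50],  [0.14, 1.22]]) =[2.56, 0.8]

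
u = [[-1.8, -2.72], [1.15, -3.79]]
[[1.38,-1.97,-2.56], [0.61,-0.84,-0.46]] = u @ [[-0.36, 0.52, 0.85], [-0.27, 0.38, 0.38]]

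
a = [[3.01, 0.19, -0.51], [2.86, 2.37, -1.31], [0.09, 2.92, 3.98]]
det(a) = 33.57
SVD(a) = [[0.14, 0.58, -0.80], [0.34, 0.73, 0.59], [0.93, -0.36, -0.10]] @ diag([4.9910422495303735, 4.722817114479717, 1.424182490617074]) @ [[0.30,0.71,0.64], [0.81,0.17,-0.56], [-0.51,0.68,-0.52]]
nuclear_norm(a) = 11.14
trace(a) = 9.36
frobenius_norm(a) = 7.02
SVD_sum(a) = [[0.21, 0.50, 0.45], [0.5, 1.21, 1.08], [1.37, 3.3, 2.96]] + [[2.22,0.47,-1.55], [2.79,0.59,-1.95], [-1.35,-0.29,0.95]] + [[0.58, -0.78, 0.6],[-0.43, 0.57, -0.44],[0.07, -0.09, 0.07]]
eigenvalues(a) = [(1.89+0j), (3.73+1.95j), (3.73-1.95j)]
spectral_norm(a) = 4.99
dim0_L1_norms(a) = [5.96, 5.48, 5.8]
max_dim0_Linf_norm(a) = 3.98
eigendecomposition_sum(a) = [[(1.27+0j),(-0.5-0j),(-0-0j)], [(-1.6-0j),(0.63+0j),0j], [2.18+0.00j,-0.85-0.00j,-0.00-0.00j]] + [[0.87-0.17j, 0.34+0.54j, -0.25+0.49j], [(2.23-0.42j), (0.87+1.37j), -0.66+1.25j], [(-1.05-3.25j), 1.89-1.56j, (1.99+0.74j)]] + [[0.87+0.17j, (0.34-0.54j), -0.25-0.49j], [2.23+0.42j, (0.87-1.37j), -0.66-1.25j], [(-1.05+3.25j), (1.89+1.56j), 1.99-0.74j]]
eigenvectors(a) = [[(0.42+0j), 0.03-0.21j, (0.03+0.21j)], [-0.54+0.00j, (0.07-0.54j), 0.07+0.54j], [0.73+0.00j, (-0.81+0j), -0.81-0.00j]]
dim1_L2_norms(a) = [3.06, 3.94, 4.94]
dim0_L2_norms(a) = [4.15, 3.77, 4.22]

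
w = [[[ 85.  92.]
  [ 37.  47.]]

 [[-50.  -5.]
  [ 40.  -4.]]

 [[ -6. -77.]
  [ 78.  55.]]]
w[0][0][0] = 85.0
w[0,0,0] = 85.0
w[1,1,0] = 40.0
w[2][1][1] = 55.0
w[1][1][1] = -4.0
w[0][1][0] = 37.0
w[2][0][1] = -77.0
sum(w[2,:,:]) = 50.0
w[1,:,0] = [-50.0, 40.0]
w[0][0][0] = 85.0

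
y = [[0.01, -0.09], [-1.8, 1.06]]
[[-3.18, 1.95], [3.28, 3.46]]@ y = [[-3.54,  2.35], [-6.2,  3.37]]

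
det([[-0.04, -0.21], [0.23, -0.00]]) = 0.048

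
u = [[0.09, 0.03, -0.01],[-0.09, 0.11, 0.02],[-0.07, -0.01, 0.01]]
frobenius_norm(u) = 0.19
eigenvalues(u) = [(0.1+0.05j), (0.1-0.05j), 0j]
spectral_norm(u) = 0.16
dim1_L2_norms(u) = [0.1, 0.14, 0.07]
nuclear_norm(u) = 0.26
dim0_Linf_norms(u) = [0.09, 0.11, 0.02]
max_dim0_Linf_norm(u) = 0.11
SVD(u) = [[-0.41, -0.72, 0.56], [0.84, -0.54, -0.08], [0.36, 0.44, 0.82]] @ diag([0.15915504475038733, 0.09730675395348365, 0.0010331338434114198]) @ [[-0.86, 0.48, 0.15], [-0.49, -0.87, 0.01], [0.14, -0.07, 0.99]]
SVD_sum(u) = [[0.06, -0.03, -0.01], [-0.12, 0.06, 0.02], [-0.05, 0.03, 0.01]] + [[0.03, 0.06, -0.0], [0.03, 0.05, -0.0], [-0.02, -0.04, 0.0]] + [[0.0, -0.00, 0.00],[-0.00, 0.0, -0.0],[0.0, -0.0, 0.0]]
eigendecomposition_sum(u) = [[(0.04+0.03j), 0.02-0.03j, (-0.01-0.01j)], [-0.04+0.09j, 0.05+0.02j, 0.01-0.01j], [-0.04-0.01j, -0.00+0.02j, 0.00+0.00j]] + [[0.04-0.03j, (0.02+0.03j), -0.01+0.01j],[-0.04-0.09j, 0.05-0.02j, 0.01+0.01j],[-0.04+0.01j, -0.00-0.02j, 0.00-0.00j]] + [[0j, -0.00+0.00j, -0j], [(-0-0j), -0j, -0.00+0.00j], [0j, (-0+0j), -0j]]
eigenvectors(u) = [[0.06-0.44j, (0.06+0.44j), 0.13+0.00j], [0.84+0.00j, 0.84-0.00j, (-0.07+0j)], [(0.04+0.3j), 0.04-0.30j, (0.99+0j)]]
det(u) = 0.00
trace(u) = 0.21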